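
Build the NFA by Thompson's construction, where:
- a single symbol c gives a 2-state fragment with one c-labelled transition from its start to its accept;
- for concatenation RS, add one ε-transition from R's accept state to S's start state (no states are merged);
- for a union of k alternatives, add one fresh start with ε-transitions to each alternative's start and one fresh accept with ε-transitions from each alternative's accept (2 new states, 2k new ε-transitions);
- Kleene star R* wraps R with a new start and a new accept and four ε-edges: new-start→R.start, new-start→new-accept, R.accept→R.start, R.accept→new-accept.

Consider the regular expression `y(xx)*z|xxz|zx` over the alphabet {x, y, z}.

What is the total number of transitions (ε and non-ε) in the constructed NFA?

25

Recursing over subexpressions:
Each of the 9 symbol leaves contributes 1 transition (1 symbol, 0 ε).
  xx — 3 transitions (2 symbol, 1 ε)
  (xx)* — 7 transitions (2 symbol, 5 ε)
  y(xx)*z — 11 transitions (4 symbol, 7 ε)
  xxz — 5 transitions (3 symbol, 2 ε)
  zx — 3 transitions (2 symbol, 1 ε)
  y(xx)*z|xxz|zx — 25 transitions (9 symbol, 16 ε)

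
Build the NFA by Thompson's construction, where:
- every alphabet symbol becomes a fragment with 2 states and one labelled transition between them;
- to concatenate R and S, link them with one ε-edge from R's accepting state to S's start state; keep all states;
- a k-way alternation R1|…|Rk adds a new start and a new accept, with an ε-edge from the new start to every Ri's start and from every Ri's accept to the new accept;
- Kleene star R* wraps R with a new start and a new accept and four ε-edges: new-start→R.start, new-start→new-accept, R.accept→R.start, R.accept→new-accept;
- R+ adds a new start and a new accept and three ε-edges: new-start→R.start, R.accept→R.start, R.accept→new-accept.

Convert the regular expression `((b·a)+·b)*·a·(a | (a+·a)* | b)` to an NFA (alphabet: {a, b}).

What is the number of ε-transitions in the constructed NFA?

By structural recursion:
Each of the 8 symbol leaves contributes 0 ε-transitions.
  b·a = 1 ε-transition
  (b·a)+ = 4 ε-transitions
  (b·a)+·b = 5 ε-transitions
  ((b·a)+·b)* = 9 ε-transitions
  a+ = 3 ε-transitions
  a+·a = 4 ε-transitions
  (a+·a)* = 8 ε-transitions
  a | (a+·a)* | b = 14 ε-transitions
  ((b·a)+·b)*·a·(a | (a+·a)* | b) = 25 ε-transitions

25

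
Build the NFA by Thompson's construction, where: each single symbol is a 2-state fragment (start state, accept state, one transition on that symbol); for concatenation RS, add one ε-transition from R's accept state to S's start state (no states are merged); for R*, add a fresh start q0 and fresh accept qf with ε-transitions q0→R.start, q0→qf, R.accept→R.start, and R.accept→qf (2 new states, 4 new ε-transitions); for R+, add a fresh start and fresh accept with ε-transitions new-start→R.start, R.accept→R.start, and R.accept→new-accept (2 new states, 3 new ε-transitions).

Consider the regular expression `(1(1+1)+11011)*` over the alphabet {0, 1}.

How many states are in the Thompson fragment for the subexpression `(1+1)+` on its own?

8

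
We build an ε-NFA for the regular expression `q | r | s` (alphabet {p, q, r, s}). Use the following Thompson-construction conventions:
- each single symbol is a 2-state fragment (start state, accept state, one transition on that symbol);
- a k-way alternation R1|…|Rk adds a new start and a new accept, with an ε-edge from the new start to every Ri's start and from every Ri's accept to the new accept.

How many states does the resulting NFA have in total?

8

By structural recursion:
Each of the 3 symbol leaves contributes a 2-state fragment.
  q | r | s — 8 states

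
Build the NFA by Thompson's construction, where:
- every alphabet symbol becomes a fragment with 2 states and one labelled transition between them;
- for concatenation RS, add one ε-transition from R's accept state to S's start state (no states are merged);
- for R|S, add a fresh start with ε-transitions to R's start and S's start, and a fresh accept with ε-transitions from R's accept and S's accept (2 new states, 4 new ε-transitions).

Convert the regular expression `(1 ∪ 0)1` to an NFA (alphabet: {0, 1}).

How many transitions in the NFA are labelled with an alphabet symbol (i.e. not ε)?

By structural recursion:
Each of the 3 symbol leaves contributes exactly 1 symbol transition.
  1 ∪ 0 : 2 symbol transitions
  (1 ∪ 0)1 : 3 symbol transitions

3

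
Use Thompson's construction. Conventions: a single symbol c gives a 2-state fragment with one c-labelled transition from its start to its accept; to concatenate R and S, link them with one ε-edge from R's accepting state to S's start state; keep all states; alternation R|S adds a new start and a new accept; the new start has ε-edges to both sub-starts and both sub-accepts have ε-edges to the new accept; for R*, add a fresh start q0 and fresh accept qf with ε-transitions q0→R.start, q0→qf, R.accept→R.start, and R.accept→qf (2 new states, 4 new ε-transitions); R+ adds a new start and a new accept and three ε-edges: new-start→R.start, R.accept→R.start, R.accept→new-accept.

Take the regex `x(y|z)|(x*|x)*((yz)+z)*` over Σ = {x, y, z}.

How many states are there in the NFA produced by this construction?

By structural recursion:
Each of the 8 symbol leaves contributes a 2-state fragment.
  y|z = 6 states
  x(y|z) = 8 states
  x* = 4 states
  x*|x = 8 states
  (x*|x)* = 10 states
  yz = 4 states
  (yz)+ = 6 states
  (yz)+z = 8 states
  ((yz)+z)* = 10 states
  (x*|x)*((yz)+z)* = 20 states
  x(y|z)|(x*|x)*((yz)+z)* = 30 states

30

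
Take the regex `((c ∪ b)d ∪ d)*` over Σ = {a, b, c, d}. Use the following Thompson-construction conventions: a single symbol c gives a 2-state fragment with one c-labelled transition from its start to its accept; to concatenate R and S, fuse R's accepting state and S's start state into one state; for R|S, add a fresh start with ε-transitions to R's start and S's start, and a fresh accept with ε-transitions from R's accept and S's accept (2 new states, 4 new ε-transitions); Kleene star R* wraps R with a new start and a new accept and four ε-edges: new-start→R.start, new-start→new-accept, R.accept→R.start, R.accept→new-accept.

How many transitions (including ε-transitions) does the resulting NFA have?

Recursing over subexpressions:
Each of the 4 symbol leaves contributes 1 transition (1 symbol, 0 ε).
  c ∪ b → 6 transitions (2 symbol, 4 ε)
  (c ∪ b)d → 7 transitions (3 symbol, 4 ε)
  (c ∪ b)d ∪ d → 12 transitions (4 symbol, 8 ε)
  ((c ∪ b)d ∪ d)* → 16 transitions (4 symbol, 12 ε)

16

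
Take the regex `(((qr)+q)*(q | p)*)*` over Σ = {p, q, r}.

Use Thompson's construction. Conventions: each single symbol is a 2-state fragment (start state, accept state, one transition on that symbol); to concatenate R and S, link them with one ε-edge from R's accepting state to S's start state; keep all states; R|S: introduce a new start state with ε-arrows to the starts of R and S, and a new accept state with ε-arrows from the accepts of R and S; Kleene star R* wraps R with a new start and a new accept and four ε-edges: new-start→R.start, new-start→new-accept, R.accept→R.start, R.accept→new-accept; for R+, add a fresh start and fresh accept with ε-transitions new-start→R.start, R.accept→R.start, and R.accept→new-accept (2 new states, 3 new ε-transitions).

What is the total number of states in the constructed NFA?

Building bottom-up:
Each of the 5 symbol leaves contributes a 2-state fragment.
  qr → 4 states
  (qr)+ → 6 states
  (qr)+q → 8 states
  ((qr)+q)* → 10 states
  q | p → 6 states
  (q | p)* → 8 states
  ((qr)+q)*(q | p)* → 18 states
  (((qr)+q)*(q | p)*)* → 20 states

20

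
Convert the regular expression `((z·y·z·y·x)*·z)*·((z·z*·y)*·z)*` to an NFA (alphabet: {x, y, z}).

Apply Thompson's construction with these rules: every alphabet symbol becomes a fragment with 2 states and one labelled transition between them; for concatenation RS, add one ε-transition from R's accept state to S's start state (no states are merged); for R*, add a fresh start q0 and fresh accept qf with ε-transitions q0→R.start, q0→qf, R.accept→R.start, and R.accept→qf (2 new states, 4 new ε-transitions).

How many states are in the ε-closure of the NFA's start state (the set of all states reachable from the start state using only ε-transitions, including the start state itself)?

12

Let C(F) = |ε-closure(F.start)| within fragment F, and note whether F accepts ε. Symbol fragments have C = 1 and do not accept ε. Then:
  z·y·z·y·x : |ε-closure| equals the left operand's closure size = 1 (its accept is not ε-reachable, so the closure stops there)
  (z·y·z·y·x)* : new start has ε-edges to the inner start and to the new accept, so |ε-closure| = 2 + 1 = 3
  (z·y·z·y·x)*·z : the left operand accepts ε, so the closure extends into the next operand (via the concat ε-link); |ε-closure| = 3 + 1 = 4
  ((z·y·z·y·x)*·z)* : the star's fresh start ε-reaches both the body's start and the fresh accept: |ε-closure| = 2 + 4 = 6
  z* : new start has ε-edges to the inner start and to the new accept, so |ε-closure| = 2 + 1 = 3
  z·z*·y : same as the first factor's closure: |ε-closure| = 1
  (z·z*·y)* : |ε-closure| = 1 (new start) + 1 (body) + 1 (new accept) = 3
  (z·z*·y)*·z : |ε-closure| = 3 + 1 = 4 (closure spills across the concat boundary because the left factor accepts ε)
  ((z·z*·y)*·z)* : the star's fresh start ε-reaches both the body's start and the fresh accept: |ε-closure| = 2 + 4 = 6
  ((z·y·z·y·x)*·z)*·((z·z*·y)*·z)* : the left operand accepts ε, so the closure extends into the next operand (via the concat ε-link); |ε-closure| = 6 + 6 = 12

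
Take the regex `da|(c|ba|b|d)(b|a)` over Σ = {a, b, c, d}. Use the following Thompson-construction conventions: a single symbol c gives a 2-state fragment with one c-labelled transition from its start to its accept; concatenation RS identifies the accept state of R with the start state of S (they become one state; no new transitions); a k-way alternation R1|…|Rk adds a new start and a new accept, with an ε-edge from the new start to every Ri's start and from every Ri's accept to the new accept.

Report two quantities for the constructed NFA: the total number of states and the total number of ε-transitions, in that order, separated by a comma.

Building bottom-up:
Each of the 9 symbol leaves contributes 2 states and 0 ε-transitions.
  da → 3 states, 0 ε-transitions
  ba → 3 states, 0 ε-transitions
  c|ba|b|d → 11 states, 8 ε-transitions
  b|a → 6 states, 4 ε-transitions
  (c|ba|b|d)(b|a) → 16 states, 12 ε-transitions
  da|(c|ba|b|d)(b|a) → 21 states, 16 ε-transitions

21, 16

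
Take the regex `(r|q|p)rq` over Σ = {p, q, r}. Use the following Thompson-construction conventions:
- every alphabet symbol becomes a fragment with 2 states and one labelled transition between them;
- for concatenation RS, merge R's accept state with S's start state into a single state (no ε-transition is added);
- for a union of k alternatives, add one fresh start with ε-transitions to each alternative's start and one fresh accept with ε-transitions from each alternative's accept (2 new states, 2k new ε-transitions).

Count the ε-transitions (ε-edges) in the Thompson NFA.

6

Bottom-up over the parse tree:
Each of the 5 symbol leaves contributes 0 ε-transitions.
  r|q|p : 6 ε-transitions
  (r|q|p)rq : 6 ε-transitions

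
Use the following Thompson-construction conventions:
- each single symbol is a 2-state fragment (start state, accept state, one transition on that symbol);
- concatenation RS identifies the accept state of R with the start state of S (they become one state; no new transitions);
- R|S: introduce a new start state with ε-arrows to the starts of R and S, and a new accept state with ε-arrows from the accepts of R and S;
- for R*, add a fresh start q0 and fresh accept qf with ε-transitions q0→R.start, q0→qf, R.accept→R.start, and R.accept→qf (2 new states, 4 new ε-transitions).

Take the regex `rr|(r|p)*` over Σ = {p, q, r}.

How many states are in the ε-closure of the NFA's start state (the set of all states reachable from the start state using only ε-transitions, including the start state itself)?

8

Compute the ε-closure size of each fragment's start state recursively; a symbol fragment's start has no outgoing ε-edge, so its closure is just itself (size 1).
  rr : same as the first factor's closure: C = 1
  r|p : new start ε-reaches every alternative's start; none of them accept ε, so the new accept is not reached: C = 1 + 1 + 1 = 3
  (r|p)* : the star's fresh start ε-reaches both the body's start and the fresh accept: C = 2 + 3 = 5
  rr|(r|p)* : C = 1 (new start) + (1 + 5) + 1 (new accept, since some branch ε-reaches its own accept) = 8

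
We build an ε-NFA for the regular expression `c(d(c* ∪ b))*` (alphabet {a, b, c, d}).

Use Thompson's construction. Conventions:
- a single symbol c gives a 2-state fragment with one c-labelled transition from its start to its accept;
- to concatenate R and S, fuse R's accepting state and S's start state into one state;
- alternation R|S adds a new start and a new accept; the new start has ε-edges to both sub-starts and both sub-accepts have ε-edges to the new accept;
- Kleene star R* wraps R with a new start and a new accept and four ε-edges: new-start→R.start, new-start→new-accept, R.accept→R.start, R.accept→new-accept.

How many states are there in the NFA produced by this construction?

Building bottom-up:
Each of the 4 symbol leaves contributes a 2-state fragment.
  c* — 4 states
  c* ∪ b — 8 states
  d(c* ∪ b) — 9 states
  (d(c* ∪ b))* — 11 states
  c(d(c* ∪ b))* — 12 states

12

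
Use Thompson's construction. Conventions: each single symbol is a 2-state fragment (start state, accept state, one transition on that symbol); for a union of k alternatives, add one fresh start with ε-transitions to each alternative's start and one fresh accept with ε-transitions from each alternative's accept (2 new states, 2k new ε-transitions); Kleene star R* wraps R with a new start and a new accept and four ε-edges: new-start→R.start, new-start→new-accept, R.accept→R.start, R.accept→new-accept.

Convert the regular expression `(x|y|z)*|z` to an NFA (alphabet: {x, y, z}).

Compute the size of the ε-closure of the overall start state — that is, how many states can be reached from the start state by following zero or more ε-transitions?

Work bottom-up. For each fragment F, track |ε-closure(F.start)| and whether F's accept lies in that closure (i.e. whether F accepts ε). A single-symbol fragment has closure size 1 and does not accept ε.
  x|y|z : C = 1 + 1 + 1 + 1 = 4 (the new accept is not ε-reachable since no branch accepts ε)
  (x|y|z)* : C = 1 (new start) + 4 (body) + 1 (new accept) = 6
  (x|y|z)*|z : new start ε-reaches every alternative's start; at least one alternative accepts ε, so the union's new accept is reached too: C = 1 + 6 + 1 + 1 = 9

9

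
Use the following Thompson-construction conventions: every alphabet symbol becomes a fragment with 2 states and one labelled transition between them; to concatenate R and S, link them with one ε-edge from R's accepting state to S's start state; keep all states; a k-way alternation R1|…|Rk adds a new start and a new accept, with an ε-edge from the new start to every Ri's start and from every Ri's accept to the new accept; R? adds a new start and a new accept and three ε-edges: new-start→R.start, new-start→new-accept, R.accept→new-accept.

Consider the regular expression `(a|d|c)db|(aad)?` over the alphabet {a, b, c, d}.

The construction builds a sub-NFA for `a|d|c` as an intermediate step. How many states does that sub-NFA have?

8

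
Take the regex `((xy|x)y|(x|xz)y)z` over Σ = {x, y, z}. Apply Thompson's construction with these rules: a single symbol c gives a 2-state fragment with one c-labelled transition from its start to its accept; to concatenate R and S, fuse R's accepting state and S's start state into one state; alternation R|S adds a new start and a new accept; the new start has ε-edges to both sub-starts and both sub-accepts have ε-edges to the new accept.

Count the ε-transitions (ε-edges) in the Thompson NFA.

12

Building bottom-up:
Each of the 9 symbol leaves contributes 0 ε-transitions.
  xy : 0 ε-transitions
  xy|x : 4 ε-transitions
  (xy|x)y : 4 ε-transitions
  xz : 0 ε-transitions
  x|xz : 4 ε-transitions
  (x|xz)y : 4 ε-transitions
  (xy|x)y|(x|xz)y : 12 ε-transitions
  ((xy|x)y|(x|xz)y)z : 12 ε-transitions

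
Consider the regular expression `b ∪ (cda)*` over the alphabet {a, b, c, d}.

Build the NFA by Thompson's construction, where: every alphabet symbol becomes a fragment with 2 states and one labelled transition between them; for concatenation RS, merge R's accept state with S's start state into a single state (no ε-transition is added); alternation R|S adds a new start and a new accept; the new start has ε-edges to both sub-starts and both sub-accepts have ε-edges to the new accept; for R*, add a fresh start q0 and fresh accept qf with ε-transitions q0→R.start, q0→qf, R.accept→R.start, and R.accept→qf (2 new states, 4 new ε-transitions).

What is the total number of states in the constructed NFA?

By structural recursion:
Each of the 4 symbol leaves contributes a 2-state fragment.
  cda : 4 states
  (cda)* : 6 states
  b ∪ (cda)* : 10 states

10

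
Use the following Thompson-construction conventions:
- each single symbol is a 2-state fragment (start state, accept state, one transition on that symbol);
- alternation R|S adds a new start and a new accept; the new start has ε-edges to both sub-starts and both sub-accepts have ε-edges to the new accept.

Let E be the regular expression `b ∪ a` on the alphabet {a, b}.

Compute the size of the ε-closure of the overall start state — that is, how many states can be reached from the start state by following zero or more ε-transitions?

Let C(F) = |ε-closure(F.start)| within fragment F, and note whether F accepts ε. Symbol fragments have C = 1 and do not accept ε. Then:
  b ∪ a — |closure| = 1 + 1 + 1 = 3 (the new accept is not ε-reachable since no branch accepts ε)

3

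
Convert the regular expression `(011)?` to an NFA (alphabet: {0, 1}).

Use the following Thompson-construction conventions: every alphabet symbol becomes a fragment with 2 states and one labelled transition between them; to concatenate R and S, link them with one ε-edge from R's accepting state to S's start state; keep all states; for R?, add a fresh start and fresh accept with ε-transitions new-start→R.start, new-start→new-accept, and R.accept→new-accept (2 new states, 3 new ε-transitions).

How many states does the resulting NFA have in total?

Bottom-up over the parse tree:
Each of the 3 symbol leaves contributes a 2-state fragment.
  011 : 6 states
  (011)? : 8 states

8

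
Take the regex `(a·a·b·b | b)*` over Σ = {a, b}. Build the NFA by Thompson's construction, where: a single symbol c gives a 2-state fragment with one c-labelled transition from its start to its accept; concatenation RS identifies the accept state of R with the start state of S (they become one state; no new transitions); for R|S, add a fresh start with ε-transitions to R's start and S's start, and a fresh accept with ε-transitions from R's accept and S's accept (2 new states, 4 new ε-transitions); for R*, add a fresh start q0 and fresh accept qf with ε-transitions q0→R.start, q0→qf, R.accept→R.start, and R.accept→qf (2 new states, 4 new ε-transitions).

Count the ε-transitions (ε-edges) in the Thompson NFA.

Bottom-up over the parse tree:
Each of the 5 symbol leaves contributes 0 ε-transitions.
  a·a·b·b → 0 ε-transitions
  a·a·b·b | b → 4 ε-transitions
  (a·a·b·b | b)* → 8 ε-transitions

8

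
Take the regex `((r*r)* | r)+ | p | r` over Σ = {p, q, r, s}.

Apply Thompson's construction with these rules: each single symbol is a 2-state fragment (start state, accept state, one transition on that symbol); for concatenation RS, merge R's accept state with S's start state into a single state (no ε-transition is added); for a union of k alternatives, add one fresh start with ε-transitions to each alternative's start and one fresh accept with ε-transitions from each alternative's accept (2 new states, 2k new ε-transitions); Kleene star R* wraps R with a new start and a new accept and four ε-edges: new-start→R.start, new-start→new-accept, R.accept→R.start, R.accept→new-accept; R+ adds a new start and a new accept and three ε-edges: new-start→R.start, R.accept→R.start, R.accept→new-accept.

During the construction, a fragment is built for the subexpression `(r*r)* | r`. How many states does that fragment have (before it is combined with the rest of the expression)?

Fragment for `(r*r)* | r`:
Each of the 3 symbol leaves contributes a 2-state fragment.
  r* = 4 states
  r*r = 5 states
  (r*r)* = 7 states
  (r*r)* | r = 11 states

11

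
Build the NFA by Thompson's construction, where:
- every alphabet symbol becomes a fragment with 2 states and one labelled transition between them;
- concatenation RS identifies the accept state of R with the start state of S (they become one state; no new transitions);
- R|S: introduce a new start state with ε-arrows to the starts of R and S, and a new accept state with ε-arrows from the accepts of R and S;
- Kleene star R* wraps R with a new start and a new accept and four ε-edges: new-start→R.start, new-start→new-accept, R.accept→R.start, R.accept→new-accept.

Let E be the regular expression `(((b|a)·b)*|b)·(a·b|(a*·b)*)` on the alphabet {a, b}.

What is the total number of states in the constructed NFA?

Per subexpression:
Each of the 8 symbol leaves contributes a 2-state fragment.
  b|a : 6 states
  (b|a)·b : 7 states
  ((b|a)·b)* : 9 states
  ((b|a)·b)*|b : 13 states
  a·b : 3 states
  a* : 4 states
  a*·b : 5 states
  (a*·b)* : 7 states
  a·b|(a*·b)* : 12 states
  (((b|a)·b)*|b)·(a·b|(a*·b)*) : 24 states

24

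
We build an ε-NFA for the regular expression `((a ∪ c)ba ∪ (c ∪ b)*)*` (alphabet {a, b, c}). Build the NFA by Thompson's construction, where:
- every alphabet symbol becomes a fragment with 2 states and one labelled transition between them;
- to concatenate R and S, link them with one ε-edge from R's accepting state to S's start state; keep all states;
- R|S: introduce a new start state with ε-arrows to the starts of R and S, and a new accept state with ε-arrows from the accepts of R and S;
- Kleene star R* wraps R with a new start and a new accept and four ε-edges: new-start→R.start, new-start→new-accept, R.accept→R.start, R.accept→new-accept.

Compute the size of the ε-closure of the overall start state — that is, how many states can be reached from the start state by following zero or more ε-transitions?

Compute the ε-closure size of each fragment's start state recursively; a symbol fragment's start has no outgoing ε-edge, so its closure is just itself (size 1).
  a ∪ c — |closure| = 1 + 1 + 1 = 3 (the new accept is not ε-reachable since no branch accepts ε)
  (a ∪ c)ba — same as the first factor's closure: |closure| = 3
  c ∪ b — new start ε-reaches every alternative's start; none of them accept ε, so the new accept is not reached: |closure| = 1 + 1 + 1 = 3
  (c ∪ b)* — new start has ε-edges to the inner start and to the new accept, so |closure| = 2 + 3 = 5
  (a ∪ c)ba ∪ (c ∪ b)* — |closure| = 1 (new start) + (3 + 5) + 1 (new accept, since some branch ε-reaches its own accept) = 10
  ((a ∪ c)ba ∪ (c ∪ b)*)* — new start has ε-edges to the inner start and to the new accept, so |closure| = 2 + 10 = 12

12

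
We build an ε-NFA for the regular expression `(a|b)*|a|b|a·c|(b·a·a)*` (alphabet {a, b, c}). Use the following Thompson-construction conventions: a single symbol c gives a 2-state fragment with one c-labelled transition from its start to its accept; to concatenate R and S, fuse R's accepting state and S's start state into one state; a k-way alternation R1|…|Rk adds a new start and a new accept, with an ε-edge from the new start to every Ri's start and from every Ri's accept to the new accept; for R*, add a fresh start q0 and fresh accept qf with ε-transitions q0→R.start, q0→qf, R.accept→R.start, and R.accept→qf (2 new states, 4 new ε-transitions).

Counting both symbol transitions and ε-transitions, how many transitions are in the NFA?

31

Building bottom-up:
Each of the 9 symbol leaves contributes 1 transition (1 symbol, 0 ε).
  a|b → 6 transitions (2 symbol, 4 ε)
  (a|b)* → 10 transitions (2 symbol, 8 ε)
  a·c → 2 transitions (2 symbol, 0 ε)
  b·a·a → 3 transitions (3 symbol, 0 ε)
  (b·a·a)* → 7 transitions (3 symbol, 4 ε)
  (a|b)*|a|b|a·c|(b·a·a)* → 31 transitions (9 symbol, 22 ε)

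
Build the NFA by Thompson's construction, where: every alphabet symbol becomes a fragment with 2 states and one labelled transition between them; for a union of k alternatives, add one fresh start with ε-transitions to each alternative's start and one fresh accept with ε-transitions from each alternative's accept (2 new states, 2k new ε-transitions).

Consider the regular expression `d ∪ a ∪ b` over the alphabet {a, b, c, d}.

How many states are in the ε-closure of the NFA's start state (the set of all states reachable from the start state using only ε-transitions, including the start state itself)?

4

Work bottom-up. For each fragment F, track |ε-closure(F.start)| and whether F's accept lies in that closure (i.e. whether F accepts ε). A single-symbol fragment has closure size 1 and does not accept ε.
  d ∪ a ∪ b : |closure| = 1 + 1 + 1 + 1 = 4 (the new accept is not ε-reachable since no branch accepts ε)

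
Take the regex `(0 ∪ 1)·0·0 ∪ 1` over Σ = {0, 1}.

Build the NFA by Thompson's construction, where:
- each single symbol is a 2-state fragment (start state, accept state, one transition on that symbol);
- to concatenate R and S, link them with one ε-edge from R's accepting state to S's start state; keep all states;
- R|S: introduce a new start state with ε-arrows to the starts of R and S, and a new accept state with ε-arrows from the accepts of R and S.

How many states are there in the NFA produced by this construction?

Building bottom-up:
Each of the 5 symbol leaves contributes a 2-state fragment.
  0 ∪ 1 = 6 states
  (0 ∪ 1)·0·0 = 10 states
  (0 ∪ 1)·0·0 ∪ 1 = 14 states

14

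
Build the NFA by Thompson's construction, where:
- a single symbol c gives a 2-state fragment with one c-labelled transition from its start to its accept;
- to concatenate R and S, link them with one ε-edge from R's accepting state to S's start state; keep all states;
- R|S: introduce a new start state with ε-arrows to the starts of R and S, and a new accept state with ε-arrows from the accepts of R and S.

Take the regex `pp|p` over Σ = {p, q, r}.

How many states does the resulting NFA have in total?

8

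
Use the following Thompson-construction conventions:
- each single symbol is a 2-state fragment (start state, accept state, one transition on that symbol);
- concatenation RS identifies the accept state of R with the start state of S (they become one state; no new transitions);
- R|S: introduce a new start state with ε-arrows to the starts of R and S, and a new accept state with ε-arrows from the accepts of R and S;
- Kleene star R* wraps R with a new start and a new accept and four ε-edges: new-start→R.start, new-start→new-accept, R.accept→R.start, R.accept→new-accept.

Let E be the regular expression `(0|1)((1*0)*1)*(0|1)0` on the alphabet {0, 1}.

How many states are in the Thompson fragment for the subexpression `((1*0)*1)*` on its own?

Fragment for `((1*0)*1)*`:
Each of the 3 symbol leaves contributes a 2-state fragment.
  1* : 4 states
  1*0 : 5 states
  (1*0)* : 7 states
  (1*0)*1 : 8 states
  ((1*0)*1)* : 10 states

10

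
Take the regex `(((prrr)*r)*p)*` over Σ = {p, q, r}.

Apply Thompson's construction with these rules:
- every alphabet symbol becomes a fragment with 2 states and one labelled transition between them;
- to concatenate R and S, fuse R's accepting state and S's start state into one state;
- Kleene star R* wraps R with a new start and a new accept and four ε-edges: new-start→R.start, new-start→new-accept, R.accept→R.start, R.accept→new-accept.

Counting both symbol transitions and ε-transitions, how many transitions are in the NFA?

Building bottom-up:
Each of the 6 symbol leaves contributes 1 transition (1 symbol, 0 ε).
  prrr = 4 transitions (4 symbol, 0 ε)
  (prrr)* = 8 transitions (4 symbol, 4 ε)
  (prrr)*r = 9 transitions (5 symbol, 4 ε)
  ((prrr)*r)* = 13 transitions (5 symbol, 8 ε)
  ((prrr)*r)*p = 14 transitions (6 symbol, 8 ε)
  (((prrr)*r)*p)* = 18 transitions (6 symbol, 12 ε)

18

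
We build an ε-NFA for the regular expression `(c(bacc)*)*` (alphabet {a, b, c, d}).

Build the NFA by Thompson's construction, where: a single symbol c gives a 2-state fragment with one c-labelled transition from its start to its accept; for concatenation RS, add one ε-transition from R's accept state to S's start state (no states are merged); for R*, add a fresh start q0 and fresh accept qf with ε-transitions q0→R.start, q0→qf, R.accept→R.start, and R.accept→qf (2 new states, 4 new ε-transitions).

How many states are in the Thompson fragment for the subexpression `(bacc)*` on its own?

Fragment for `(bacc)*`:
Each of the 4 symbol leaves contributes a 2-state fragment.
  bacc — 8 states
  (bacc)* — 10 states

10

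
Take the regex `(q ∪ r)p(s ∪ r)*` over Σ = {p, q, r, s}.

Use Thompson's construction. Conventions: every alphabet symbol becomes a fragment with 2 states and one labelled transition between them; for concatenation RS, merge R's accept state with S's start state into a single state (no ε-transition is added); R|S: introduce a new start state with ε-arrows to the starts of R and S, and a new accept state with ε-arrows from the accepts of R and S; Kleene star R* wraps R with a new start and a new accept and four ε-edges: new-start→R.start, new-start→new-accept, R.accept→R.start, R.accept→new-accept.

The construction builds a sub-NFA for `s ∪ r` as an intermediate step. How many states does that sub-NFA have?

6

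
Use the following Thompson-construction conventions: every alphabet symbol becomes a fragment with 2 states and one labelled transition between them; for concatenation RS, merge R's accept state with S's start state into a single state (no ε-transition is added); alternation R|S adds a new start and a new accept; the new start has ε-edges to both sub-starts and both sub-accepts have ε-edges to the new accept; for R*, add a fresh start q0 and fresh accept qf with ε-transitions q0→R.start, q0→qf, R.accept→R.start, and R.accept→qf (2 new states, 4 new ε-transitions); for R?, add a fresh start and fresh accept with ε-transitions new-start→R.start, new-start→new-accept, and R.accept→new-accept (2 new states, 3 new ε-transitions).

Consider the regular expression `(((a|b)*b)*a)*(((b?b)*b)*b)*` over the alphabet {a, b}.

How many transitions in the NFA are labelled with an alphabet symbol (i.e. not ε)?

Building bottom-up:
Each of the 8 symbol leaves contributes exactly 1 symbol transition.
  a|b — 2 symbol transitions
  (a|b)* — 2 symbol transitions
  (a|b)*b — 3 symbol transitions
  ((a|b)*b)* — 3 symbol transitions
  ((a|b)*b)*a — 4 symbol transitions
  (((a|b)*b)*a)* — 4 symbol transitions
  b? — 1 symbol transition
  b?b — 2 symbol transitions
  (b?b)* — 2 symbol transitions
  (b?b)*b — 3 symbol transitions
  ((b?b)*b)* — 3 symbol transitions
  ((b?b)*b)*b — 4 symbol transitions
  (((b?b)*b)*b)* — 4 symbol transitions
  (((a|b)*b)*a)*(((b?b)*b)*b)* — 8 symbol transitions

8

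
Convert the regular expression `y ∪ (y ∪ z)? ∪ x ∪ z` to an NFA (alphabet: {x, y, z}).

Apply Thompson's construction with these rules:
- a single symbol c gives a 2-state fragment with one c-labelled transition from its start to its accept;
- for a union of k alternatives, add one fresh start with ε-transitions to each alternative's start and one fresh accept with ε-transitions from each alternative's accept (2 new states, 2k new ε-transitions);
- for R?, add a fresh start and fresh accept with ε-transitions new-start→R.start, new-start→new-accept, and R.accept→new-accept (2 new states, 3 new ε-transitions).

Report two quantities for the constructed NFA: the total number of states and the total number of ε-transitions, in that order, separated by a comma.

16, 15

By structural recursion:
Each of the 5 symbol leaves contributes 2 states and 0 ε-transitions.
  y ∪ z : 6 states, 4 ε-transitions
  (y ∪ z)? : 8 states, 7 ε-transitions
  y ∪ (y ∪ z)? ∪ x ∪ z : 16 states, 15 ε-transitions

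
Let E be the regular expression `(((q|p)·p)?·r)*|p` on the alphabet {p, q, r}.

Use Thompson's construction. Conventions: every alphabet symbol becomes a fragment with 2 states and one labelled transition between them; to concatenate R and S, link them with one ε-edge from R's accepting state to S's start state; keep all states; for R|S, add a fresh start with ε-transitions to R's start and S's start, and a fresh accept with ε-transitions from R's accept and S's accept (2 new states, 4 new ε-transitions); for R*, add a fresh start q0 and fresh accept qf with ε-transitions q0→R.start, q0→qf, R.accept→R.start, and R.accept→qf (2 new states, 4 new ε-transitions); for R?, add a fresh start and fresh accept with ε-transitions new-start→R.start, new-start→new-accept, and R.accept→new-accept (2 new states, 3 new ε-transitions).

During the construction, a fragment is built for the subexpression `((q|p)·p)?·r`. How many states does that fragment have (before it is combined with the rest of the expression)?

12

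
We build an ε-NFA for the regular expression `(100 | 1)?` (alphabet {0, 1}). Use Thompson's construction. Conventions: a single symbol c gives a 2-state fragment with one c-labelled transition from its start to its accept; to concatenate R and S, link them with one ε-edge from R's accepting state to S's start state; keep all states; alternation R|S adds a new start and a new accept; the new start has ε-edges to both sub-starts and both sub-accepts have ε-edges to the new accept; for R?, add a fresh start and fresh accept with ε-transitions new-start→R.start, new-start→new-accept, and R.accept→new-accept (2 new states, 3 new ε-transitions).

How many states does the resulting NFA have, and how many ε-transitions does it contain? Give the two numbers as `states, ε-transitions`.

12, 9

By structural recursion:
Each of the 4 symbol leaves contributes 2 states and 0 ε-transitions.
  100 = 6 states, 2 ε-transitions
  100 | 1 = 10 states, 6 ε-transitions
  (100 | 1)? = 12 states, 9 ε-transitions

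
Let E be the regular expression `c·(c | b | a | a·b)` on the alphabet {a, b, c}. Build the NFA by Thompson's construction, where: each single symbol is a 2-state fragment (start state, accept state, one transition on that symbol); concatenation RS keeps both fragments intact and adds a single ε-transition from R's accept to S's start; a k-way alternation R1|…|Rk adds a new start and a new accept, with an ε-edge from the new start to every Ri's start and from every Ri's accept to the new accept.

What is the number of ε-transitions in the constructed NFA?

10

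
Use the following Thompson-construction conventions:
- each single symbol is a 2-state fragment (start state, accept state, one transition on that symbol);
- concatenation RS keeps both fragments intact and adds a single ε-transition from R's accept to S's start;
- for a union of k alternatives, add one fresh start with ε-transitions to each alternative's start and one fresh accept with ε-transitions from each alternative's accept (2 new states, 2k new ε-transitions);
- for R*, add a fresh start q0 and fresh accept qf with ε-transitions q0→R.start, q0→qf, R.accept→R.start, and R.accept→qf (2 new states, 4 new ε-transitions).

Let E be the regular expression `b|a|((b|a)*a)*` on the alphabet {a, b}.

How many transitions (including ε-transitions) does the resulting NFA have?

24

Building bottom-up:
Each of the 5 symbol leaves contributes 1 transition (1 symbol, 0 ε).
  b|a : 6 transitions (2 symbol, 4 ε)
  (b|a)* : 10 transitions (2 symbol, 8 ε)
  (b|a)*a : 12 transitions (3 symbol, 9 ε)
  ((b|a)*a)* : 16 transitions (3 symbol, 13 ε)
  b|a|((b|a)*a)* : 24 transitions (5 symbol, 19 ε)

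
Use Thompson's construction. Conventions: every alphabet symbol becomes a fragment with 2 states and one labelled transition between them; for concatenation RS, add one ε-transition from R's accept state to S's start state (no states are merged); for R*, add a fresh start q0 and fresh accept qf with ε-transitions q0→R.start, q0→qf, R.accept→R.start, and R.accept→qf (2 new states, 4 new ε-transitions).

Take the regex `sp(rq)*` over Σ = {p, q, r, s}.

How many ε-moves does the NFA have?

7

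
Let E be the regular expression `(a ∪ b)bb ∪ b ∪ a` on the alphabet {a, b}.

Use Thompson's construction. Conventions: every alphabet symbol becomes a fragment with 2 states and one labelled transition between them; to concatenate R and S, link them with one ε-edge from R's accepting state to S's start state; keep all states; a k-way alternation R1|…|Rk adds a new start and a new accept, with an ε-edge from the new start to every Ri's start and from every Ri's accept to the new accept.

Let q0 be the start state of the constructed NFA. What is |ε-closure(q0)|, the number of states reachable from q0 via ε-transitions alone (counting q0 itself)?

Let C(F) = |ε-closure(F.start)| within fragment F, and note whether F accepts ε. Symbol fragments have C = 1 and do not accept ε. Then:
  a ∪ b : |ε-closure| = 1 + 1 + 1 = 3 (the new accept is not ε-reachable since no branch accepts ε)
  (a ∪ b)bb : |ε-closure| equals the left operand's closure size = 3 (its accept is not ε-reachable, so the closure stops there)
  (a ∪ b)bb ∪ b ∪ a : new start ε-reaches every alternative's start; none of them accept ε, so the new accept is not reached: |ε-closure| = 1 + 3 + 1 + 1 = 6

6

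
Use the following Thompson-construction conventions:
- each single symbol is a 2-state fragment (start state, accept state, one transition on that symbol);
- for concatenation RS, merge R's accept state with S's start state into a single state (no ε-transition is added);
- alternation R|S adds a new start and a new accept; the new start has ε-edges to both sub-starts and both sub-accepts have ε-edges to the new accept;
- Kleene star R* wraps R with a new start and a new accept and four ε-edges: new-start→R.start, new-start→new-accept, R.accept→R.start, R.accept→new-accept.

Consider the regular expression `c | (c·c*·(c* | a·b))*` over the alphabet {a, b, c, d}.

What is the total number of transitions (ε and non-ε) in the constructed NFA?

Recursing over subexpressions:
Each of the 6 symbol leaves contributes 1 transition (1 symbol, 0 ε).
  c* → 5 transitions (1 symbol, 4 ε)
  c* → 5 transitions (1 symbol, 4 ε)
  a·b → 2 transitions (2 symbol, 0 ε)
  c* | a·b → 11 transitions (3 symbol, 8 ε)
  c·c*·(c* | a·b) → 17 transitions (5 symbol, 12 ε)
  (c·c*·(c* | a·b))* → 21 transitions (5 symbol, 16 ε)
  c | (c·c*·(c* | a·b))* → 26 transitions (6 symbol, 20 ε)

26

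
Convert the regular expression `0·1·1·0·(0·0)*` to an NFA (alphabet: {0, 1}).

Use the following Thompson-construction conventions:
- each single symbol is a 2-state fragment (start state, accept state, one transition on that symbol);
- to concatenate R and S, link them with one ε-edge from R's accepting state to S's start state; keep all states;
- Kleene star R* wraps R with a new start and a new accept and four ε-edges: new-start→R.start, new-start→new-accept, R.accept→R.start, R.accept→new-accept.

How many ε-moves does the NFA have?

9

Building bottom-up:
Each of the 6 symbol leaves contributes 0 ε-transitions.
  0·0 → 1 ε-transition
  (0·0)* → 5 ε-transitions
  0·1·1·0·(0·0)* → 9 ε-transitions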